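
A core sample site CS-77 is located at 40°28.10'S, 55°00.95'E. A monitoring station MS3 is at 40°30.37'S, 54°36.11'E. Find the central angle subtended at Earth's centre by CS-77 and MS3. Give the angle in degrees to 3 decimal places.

0.317°

CS-77: φ = -40.46833°, λ = +55.01583°
MS3: φ = -40.50617°, λ = +54.60183°
Δφ = -0.0378°,  Δλ = -0.4140°
a = sin²(Δφ/2) + cos φ₁ cos φ₂ sin²(Δλ/2) = 0.000008
c = 2·arcsin(√a) = 0.005535 rad = 0.3171°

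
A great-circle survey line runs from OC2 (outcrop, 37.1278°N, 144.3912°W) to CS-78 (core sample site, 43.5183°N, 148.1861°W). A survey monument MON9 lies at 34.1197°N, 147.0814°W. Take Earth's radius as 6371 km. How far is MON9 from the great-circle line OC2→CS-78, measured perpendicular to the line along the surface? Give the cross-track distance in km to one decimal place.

δ₁₃ = central angle OC2→MON9 = 0.064901 rad  (haversine)
θ₁₃ = bearing OC2→MON9 = 216.807°,  θ₁₂ = bearing OC2→CS-78 = 336.853°
dₓₜ = R·arcsin(sin δ₁₃ · sin(θ₁₃ − θ₁₂)) = 6371·arcsin(0.06486·sin(-120.045°)) = -357.860 km
|dₓₜ| = 357.860 km

357.9 km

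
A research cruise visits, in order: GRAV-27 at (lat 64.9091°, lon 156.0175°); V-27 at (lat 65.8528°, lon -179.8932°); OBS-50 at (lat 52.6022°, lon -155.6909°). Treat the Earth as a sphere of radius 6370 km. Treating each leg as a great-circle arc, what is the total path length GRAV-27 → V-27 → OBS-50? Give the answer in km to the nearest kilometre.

3105 km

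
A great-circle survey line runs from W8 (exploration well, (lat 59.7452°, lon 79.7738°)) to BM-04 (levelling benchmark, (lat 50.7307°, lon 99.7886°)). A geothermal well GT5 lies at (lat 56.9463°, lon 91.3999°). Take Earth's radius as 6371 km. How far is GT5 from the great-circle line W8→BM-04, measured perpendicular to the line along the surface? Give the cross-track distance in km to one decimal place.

130.5 km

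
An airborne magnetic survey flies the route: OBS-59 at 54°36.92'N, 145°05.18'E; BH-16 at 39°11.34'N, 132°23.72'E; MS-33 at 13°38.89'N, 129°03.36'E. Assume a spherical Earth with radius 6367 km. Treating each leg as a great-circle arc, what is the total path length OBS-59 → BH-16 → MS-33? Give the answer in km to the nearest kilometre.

OBS-59: φ = +54.61533°, λ = +145.08633°
BH-16: φ = +39.18900°, λ = +132.39533°
MS-33: φ = +13.64817°, λ = +129.05600°
OBS-59→BH-16: c = 0.307780 rad, d = 1959.64 km
BH-16→MS-33: c = 0.448729 rad, d = 2857.06 km
Total = 1959.64 + 2857.06 = 4816.69 km

4817 km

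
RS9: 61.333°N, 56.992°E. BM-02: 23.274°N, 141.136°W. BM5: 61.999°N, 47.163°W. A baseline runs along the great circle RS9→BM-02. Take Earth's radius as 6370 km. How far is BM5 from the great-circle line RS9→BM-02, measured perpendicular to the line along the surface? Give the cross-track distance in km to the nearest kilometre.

δ₁₃ = central angle RS9→BM5 = 0.767521 rad  (haversine)
θ₁₃ = bearing RS9→BM5 = 319.033°,  θ₁₂ = bearing RS9→BM-02 = 16.653°
dₓₜ = R·arcsin(sin δ₁₃ · sin(θ₁₃ − θ₁₂)) = 6370·arcsin(0.69435·sin(302.381°)) = -3991.390 km
|dₓₜ| = 3991.390 km

3991 km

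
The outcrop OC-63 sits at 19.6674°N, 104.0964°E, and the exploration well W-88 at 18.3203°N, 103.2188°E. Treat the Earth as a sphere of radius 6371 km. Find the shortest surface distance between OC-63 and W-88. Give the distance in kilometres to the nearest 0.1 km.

Δφ = -1.3471°,  Δλ = -0.8776°
a = sin²(Δφ/2) + cos φ₁ cos φ₂ sin²(Δλ/2) = 0.000191
c = 2·arcsin(√a) = 0.027614 rad = 1.5822°
d = R·c = 6371 × 0.027614 = 175.9 km

175.9 km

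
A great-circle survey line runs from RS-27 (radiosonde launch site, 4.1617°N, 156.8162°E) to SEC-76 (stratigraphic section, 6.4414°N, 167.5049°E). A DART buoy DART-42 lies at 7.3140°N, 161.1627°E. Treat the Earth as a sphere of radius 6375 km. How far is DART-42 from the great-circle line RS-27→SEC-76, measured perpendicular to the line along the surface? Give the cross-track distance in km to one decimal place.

δ₁₃ = central angle RS-27→DART-42 = 0.093396 rad  (haversine)
θ₁₃ = bearing RS-27→DART-42 = 53.711°,  θ₁₂ = bearing RS-27→SEC-76 = 77.450°
dₓₜ = R·arcsin(sin δ₁₃ · sin(θ₁₃ − θ₁₂)) = 6375·arcsin(0.09326·sin(-23.739°)) = -239.397 km
|dₓₜ| = 239.397 km

239.4 km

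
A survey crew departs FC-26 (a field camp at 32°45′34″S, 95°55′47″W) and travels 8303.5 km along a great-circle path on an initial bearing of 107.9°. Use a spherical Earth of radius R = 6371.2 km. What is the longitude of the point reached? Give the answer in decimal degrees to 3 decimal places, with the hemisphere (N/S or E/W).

FC-26: φ = -32.75944°, λ = -95.92972°
δ = d/R = 8303.5/6371.2 = 1.303287 rad
φ₂ = arcsin(sin φ₁ cos δ + cos φ₁ sin δ cos θ)
   = arcsin(-0.54111·0.26433 + 0.84095·0.96443·-0.30736) = -23.09837°
λ₂ = λ₁ + atan2(sin θ sin δ cos φ₁, cos δ − sin φ₁ sin φ₂) = -9.78769°

9.788°W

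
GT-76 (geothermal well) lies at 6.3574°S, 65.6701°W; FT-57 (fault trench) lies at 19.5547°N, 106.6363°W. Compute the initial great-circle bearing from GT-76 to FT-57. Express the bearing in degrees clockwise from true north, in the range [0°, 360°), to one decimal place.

303.7°

Δλ = -40.9662°
y = sin Δλ · cos φ₂ = -0.617799
x = cos φ₁ sin φ₂ − sin φ₁ cos φ₂ cos Δλ = 0.411438
θ = atan2(y, x) = -56.3375° → 303.6625° (mod 360°)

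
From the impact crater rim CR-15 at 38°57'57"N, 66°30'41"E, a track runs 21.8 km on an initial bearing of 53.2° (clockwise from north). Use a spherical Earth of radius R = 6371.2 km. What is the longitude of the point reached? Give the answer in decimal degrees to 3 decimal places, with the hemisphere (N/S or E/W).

CR-15: φ = +38.96583°, λ = +66.51139°
δ = d/R = 21.8/6371.2 = 0.003422 rad
φ₂ = arcsin(sin φ₁ cos δ + cos φ₁ sin δ cos θ)
   = arcsin(0.62886·0.99999 + 0.77752·0.00342·0.59902) = 39.08310°
λ₂ = λ₁ + atan2(sin θ sin δ cos φ₁, cos δ − sin φ₁ sin φ₂) = 66.71362°

66.714°E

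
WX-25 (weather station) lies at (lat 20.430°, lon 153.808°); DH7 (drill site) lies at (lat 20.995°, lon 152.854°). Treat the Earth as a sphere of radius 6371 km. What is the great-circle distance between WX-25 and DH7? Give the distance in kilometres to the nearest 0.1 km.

117.4 km

Δφ = 0.5650°,  Δλ = -0.9540°
a = sin²(Δφ/2) + cos φ₁ cos φ₂ sin²(Δλ/2) = 0.000085
c = 2·arcsin(√a) = 0.018434 rad = 1.0562°
d = R·c = 6371 × 0.018434 = 117.4 km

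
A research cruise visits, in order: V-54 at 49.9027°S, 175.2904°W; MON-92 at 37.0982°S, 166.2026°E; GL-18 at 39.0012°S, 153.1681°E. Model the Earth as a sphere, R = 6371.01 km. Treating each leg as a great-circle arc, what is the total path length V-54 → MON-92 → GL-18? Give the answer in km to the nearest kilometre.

3212 km

V-54→MON-92: c = 0.322126 rad, d = 2052.27 km
MON-92→GL-18: c = 0.182032 rad, d = 1159.73 km
Total = 2052.27 + 1159.73 = 3212.00 km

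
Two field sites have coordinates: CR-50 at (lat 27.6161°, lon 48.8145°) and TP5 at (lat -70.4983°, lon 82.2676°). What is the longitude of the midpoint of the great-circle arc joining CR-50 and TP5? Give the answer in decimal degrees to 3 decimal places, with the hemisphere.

57.794°E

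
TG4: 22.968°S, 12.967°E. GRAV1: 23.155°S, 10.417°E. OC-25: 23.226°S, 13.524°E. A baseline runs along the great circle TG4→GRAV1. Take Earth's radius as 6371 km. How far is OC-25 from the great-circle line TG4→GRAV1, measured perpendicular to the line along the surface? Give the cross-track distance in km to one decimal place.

33.7 km

δ₁₃ = central angle TG4→OC-25 = 0.010012 rad  (haversine)
θ₁₃ = bearing TG4→OC-25 = 116.837°,  θ₁₂ = bearing TG4→GRAV1 = 264.944°
dₓₜ = R·arcsin(sin δ₁₃ · sin(θ₁₃ − θ₁₂)) = 6371·arcsin(0.01001·sin(-148.107°)) = -33.700 km
|dₓₜ| = 33.700 km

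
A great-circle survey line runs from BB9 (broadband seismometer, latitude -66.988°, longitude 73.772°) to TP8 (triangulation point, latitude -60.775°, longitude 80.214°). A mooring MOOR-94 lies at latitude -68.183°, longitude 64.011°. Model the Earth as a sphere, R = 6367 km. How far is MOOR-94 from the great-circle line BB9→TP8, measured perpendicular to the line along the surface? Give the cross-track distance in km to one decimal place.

δ₁₃ = central angle BB9→MOOR-94 = 0.068141 rad  (haversine)
θ₁₃ = bearing BB9→MOOR-94 = 247.727°,  θ₁₂ = bearing BB9→TP8 = 27.465°
dₓₜ = R·arcsin(sin δ₁₃ · sin(θ₁₃ − θ₁₂)) = 6367·arcsin(0.06809·sin(220.262°)) = -280.265 km
|dₓₜ| = 280.265 km

280.3 km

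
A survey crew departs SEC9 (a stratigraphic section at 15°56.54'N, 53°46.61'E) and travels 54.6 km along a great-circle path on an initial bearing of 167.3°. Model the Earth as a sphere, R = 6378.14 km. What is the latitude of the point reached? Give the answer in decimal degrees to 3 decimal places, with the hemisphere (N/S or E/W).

SEC9: φ = +15.94233°, λ = +53.77683°
δ = d/R = 54.6/6378.14 = 0.008560 rad
φ₂ = arcsin(sin φ₁ cos δ + cos φ₁ sin δ cos θ)
   = arcsin(0.27467·0.99996 + 0.96154·0.00856·-0.97553) = 15.46382°
λ₂ = λ₁ + atan2(sin θ sin δ cos φ₁, cos δ − sin φ₁ sin φ₂) = 53.88871°

15.464°N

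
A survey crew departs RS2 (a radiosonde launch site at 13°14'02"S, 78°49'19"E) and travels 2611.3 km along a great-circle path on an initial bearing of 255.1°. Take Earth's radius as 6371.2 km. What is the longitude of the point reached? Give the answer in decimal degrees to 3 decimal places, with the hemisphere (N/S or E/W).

54.931°E

RS2: φ = -13.23389°, λ = +78.82194°
δ = d/R = 2611.3/6371.2 = 0.409860 rad
φ₂ = arcsin(sin φ₁ cos δ + cos φ₁ sin δ cos θ)
   = arcsin(-0.22893·0.91718 + 0.97344·0.39848·-0.25713) = -18.04161°
λ₂ = λ₁ + atan2(sin θ sin δ cos φ₁, cos δ − sin φ₁ sin φ₂) = 54.93111°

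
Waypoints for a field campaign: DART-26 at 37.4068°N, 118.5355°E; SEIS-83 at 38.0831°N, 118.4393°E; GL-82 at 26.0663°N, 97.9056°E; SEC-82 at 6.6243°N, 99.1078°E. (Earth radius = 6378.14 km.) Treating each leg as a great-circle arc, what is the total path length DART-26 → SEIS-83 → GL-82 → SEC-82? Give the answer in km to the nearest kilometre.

DART-26→SEIS-83: c = 0.011878 rad, d = 75.76 km
SEIS-83→GL-82: c = 0.367678 rad, d = 2345.10 km
GL-82→SEC-82: c = 0.339917 rad, d = 2168.04 km
Total = 75.76 + 2345.10 + 2168.04 = 4588.90 km

4589 km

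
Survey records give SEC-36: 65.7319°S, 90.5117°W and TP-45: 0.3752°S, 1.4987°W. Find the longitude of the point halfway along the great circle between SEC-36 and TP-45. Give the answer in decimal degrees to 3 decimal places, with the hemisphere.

23.697°W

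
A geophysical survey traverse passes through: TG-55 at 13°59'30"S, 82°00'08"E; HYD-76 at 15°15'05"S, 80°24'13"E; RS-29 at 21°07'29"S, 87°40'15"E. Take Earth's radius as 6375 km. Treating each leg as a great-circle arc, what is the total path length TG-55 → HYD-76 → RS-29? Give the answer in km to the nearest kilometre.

TG-55: φ = -13.99167°, λ = +82.00222°
HYD-76: φ = -15.25139°, λ = +80.40361°
RS-29: φ = -21.12472°, λ = +87.67083°
TG-55→HYD-76: c = 0.034817 rad, d = 221.96 km
HYD-76→RS-29: c = 0.158144 rad, d = 1008.17 km
Total = 221.96 + 1008.17 = 1230.13 km

1230 km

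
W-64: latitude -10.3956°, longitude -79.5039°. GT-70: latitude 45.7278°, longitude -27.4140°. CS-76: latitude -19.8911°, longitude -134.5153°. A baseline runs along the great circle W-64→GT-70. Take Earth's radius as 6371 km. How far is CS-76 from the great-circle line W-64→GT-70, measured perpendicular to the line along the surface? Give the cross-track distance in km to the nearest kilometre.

δ₁₃ = central angle W-64→CS-76 = 0.937573 rad  (haversine)
θ₁₃ = bearing W-64→CS-76 = 252.876°,  θ₁₂ = bearing W-64→GT-70 = 35.168°
dₓₜ = R·arcsin(sin δ₁₃ · sin(θ₁₃ − θ₁₂)) = 6371·arcsin(0.80612·sin(217.708°)) = -3284.885 km
|dₓₜ| = 3284.885 km

3285 km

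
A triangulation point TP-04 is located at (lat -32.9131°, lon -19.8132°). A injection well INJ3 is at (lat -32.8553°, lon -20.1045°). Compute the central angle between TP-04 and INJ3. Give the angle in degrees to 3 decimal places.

0.251°

Δφ = 0.0578°,  Δλ = -0.2913°
a = sin²(Δφ/2) + cos φ₁ cos φ₂ sin²(Δλ/2) = 0.000005
c = 2·arcsin(√a) = 0.004387 rad = 0.2514°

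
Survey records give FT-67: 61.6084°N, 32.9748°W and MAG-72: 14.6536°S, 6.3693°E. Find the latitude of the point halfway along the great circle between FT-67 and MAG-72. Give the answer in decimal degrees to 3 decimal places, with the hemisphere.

Bx = cos φ₂ cos Δλ = 0.748198,  By = cos φ₂ sin Δλ = 0.613355
φₘ = atan2(sin φ₁ + sin φ₂, √((cos φ₁ + Bx)² + By²)) = 24.60193°
λₘ = λ₁ + atan2(By, cos φ₁ + Bx) = -6.35327°

24.602°N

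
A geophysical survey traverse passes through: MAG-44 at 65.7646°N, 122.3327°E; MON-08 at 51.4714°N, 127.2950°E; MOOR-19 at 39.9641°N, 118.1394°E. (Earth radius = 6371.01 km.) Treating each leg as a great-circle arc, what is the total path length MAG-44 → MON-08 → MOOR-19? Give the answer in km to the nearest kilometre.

MAG-44→MON-08: c = 0.253316 rad, d = 1613.88 km
MON-08→MOOR-19: c = 0.229339 rad, d = 1461.12 km
Total = 1613.88 + 1461.12 = 3075.00 km

3075 km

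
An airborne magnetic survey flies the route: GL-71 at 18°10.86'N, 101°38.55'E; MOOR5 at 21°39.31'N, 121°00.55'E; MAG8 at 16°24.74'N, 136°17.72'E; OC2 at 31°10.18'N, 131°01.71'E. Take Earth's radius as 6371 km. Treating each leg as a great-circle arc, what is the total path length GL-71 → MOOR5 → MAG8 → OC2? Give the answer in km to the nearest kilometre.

GL-71: φ = +18.18100°, λ = +101.64250°
MOOR5: φ = +21.65517°, λ = +121.00917°
MAG8: φ = +16.41233°, λ = +136.29533°
OC2: φ = +31.16967°, λ = +131.02850°
GL-71→MOOR5: c = 0.323284 rad, d = 2059.64 km
MOOR5→MAG8: c = 0.268106 rad, d = 1708.11 km
MAG8→OC2: c = 0.270834 rad, d = 1725.49 km
Total = 2059.64 + 1708.11 + 1725.49 = 5493.23 km

5493 km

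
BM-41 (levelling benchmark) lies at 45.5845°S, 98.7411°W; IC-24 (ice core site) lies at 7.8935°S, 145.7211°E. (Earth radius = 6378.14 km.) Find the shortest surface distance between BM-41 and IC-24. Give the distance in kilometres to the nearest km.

Δφ = 37.6910°,  Δλ = -115.5378°
a = sin²(Δφ/2) + cos φ₁ cos φ₂ sin²(Δλ/2) = 0.600380
c = 2·arcsin(√a) = 1.772930 rad = 101.5814°
d = R·c = 6378.14 × 1.772930 = 11308.0 km

11308 km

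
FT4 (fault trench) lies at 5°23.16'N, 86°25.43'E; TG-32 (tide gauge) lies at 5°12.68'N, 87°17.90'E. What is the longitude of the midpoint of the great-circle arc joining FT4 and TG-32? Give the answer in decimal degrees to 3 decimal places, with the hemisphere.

86.861°E

FT4: φ = +5.38600°, λ = +86.42383°
TG-32: φ = +5.21133°, λ = +87.29833°
Bx = cos φ₂ cos Δλ = 0.995750,  By = cos φ₂ sin Δλ = 0.015199
φₘ = atan2(sin φ₁ + sin φ₂, √((cos φ₁ + Bx)² + By²)) = 5.29882°
λₘ = λ₁ + atan2(By, cos φ₁ + Bx) = 86.86115°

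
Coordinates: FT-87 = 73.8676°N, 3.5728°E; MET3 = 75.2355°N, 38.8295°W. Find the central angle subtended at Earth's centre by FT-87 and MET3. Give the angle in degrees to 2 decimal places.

11.13°

Δφ = 1.3679°,  Δλ = -42.4023°
a = sin²(Δφ/2) + cos φ₁ cos φ₂ sin²(Δλ/2) = 0.009404
c = 2·arcsin(√a) = 0.194249 rad = 11.1297°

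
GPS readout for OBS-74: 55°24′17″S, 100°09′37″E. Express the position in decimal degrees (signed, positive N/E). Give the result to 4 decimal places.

lat: 55.4047° S → -55.4047°
lon: 100.1603° E → +100.1603°

-55.4047°, +100.1603°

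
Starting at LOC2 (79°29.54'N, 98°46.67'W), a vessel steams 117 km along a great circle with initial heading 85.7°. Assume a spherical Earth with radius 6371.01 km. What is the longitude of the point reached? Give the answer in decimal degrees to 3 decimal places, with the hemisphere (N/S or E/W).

93.000°W

LOC2: φ = +79.49233°, λ = -98.77783°
δ = d/R = 117/6371.01 = 0.018364 rad
φ₂ = arcsin(sin φ₁ cos δ + cos φ₁ sin δ cos θ)
   = arcsin(0.98323·0.99983 + 0.18237·0.01836·0.07498) = 79.51917°
λ₂ = λ₁ + atan2(sin θ sin δ cos φ₁, cos δ − sin φ₁ sin φ₂) = -93.00034°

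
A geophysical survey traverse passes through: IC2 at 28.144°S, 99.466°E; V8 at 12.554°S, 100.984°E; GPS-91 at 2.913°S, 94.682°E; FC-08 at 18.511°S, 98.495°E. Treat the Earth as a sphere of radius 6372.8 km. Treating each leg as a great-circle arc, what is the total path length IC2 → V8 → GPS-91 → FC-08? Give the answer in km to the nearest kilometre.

IC2→V8: c = 0.273218 rad, d = 1741.17 km
V8→GPS-91: c = 0.200407 rad, d = 1277.15 km
GPS-91→FC-08: c = 0.279927 rad, d = 1783.92 km
Total = 1741.17 + 1277.15 + 1783.92 = 4802.24 km

4802 km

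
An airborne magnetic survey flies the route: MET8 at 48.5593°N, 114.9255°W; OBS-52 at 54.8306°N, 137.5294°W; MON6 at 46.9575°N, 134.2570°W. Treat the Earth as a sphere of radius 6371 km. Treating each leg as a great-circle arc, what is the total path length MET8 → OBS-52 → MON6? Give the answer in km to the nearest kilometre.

MET8→OBS-52: c = 0.266373 rad, d = 1697.06 km
OBS-52→MON6: c = 0.142015 rad, d = 904.78 km
Total = 1697.06 + 904.78 = 2601.84 km

2602 km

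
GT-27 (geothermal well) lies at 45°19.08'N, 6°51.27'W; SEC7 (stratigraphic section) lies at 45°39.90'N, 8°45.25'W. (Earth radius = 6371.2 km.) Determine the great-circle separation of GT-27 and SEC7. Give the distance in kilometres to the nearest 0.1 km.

153.0 km

GT-27: φ = +45.31800°, λ = -6.85450°
SEC7: φ = +45.66500°, λ = -8.75417°
Δφ = 0.3470°,  Δλ = -1.8997°
a = sin²(Δφ/2) + cos φ₁ cos φ₂ sin²(Δλ/2) = 0.000144
c = 2·arcsin(√a) = 0.024018 rad = 1.3761°
d = R·c = 6371.2 × 0.024018 = 153.0 km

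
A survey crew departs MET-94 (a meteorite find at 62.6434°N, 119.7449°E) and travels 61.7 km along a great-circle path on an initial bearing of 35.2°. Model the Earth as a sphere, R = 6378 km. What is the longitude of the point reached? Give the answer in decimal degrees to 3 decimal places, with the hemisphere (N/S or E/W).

δ = d/R = 61.7/6378 = 0.009674 rad
φ₂ = arcsin(sin φ₁ cos δ + cos φ₁ sin δ cos θ)
   = arcsin(0.88816·0.99995 + 0.45953·0.00967·0.81714) = 63.09457°
λ₂ = λ₁ + atan2(sin θ sin δ cos φ₁, cos δ − sin φ₁ sin φ₂) = 120.45096°

120.451°E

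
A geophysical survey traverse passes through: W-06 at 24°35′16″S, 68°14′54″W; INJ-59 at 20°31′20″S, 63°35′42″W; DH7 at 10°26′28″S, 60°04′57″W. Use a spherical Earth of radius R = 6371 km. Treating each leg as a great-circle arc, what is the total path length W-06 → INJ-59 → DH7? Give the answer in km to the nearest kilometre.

1840 km

W-06: φ = -24.58778°, λ = -68.24833°
INJ-59: φ = -20.52222°, λ = -63.59500°
DH7: φ = -10.44111°, λ = -60.08250°
W-06→INJ-59: c = 0.103230 rad, d = 657.68 km
INJ-59→DH7: c = 0.185573 rad, d = 1182.28 km
Total = 657.68 + 1182.28 = 1839.96 km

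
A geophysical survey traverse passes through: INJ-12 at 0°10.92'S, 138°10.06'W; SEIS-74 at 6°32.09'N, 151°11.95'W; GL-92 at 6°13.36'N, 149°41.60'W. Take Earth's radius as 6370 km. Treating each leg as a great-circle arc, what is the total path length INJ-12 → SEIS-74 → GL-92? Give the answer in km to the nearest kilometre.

INJ-12: φ = -0.18200°, λ = -138.16767°
SEIS-74: φ = +6.53483°, λ = -151.19917°
GL-92: φ = +6.22267°, λ = -149.69333°
INJ-12→SEIS-74: c = 0.255449 rad, d = 1627.21 km
SEIS-74→GL-92: c = 0.026681 rad, d = 169.96 km
Total = 1627.21 + 169.96 = 1797.17 km

1797 km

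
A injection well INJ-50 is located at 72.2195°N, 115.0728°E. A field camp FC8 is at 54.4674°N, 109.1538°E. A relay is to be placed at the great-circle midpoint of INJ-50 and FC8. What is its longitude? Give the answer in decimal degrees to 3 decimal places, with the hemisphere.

111.192°E

Bx = cos φ₂ cos Δλ = 0.578068,  By = cos φ₂ sin Δλ = -0.059931
φₘ = atan2(sin φ₁ + sin φ₂, √((cos φ₁ + Bx)² + By²)) = 63.37113°
λₘ = λ₁ + atan2(By, cos φ₁ + Bx) = 111.19188°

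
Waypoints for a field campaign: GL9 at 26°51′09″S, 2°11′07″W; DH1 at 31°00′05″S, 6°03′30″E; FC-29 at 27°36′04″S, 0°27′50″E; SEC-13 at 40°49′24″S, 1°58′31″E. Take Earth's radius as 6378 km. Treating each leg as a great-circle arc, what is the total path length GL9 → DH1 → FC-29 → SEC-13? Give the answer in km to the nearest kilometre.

GL9: φ = -26.85250°, λ = -2.18528°
DH1: φ = -31.00139°, λ = +6.05833°
FC-29: φ = -27.60111°, λ = +0.46389°
SEC-13: φ = -40.82333°, λ = +1.97528°
GL9→DH1: c = 0.145195 rad, d = 926.05 km
DH1→FC-29: c = 0.103763 rad, d = 661.80 km
FC-29→SEC-13: c = 0.231789 rad, d = 1478.35 km
Total = 926.05 + 661.80 + 1478.35 = 3066.20 km

3066 km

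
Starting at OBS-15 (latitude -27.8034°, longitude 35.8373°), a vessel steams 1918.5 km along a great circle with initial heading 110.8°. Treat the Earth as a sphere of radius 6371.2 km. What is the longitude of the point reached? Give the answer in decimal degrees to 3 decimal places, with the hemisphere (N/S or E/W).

δ = d/R = 1918.5/6371.2 = 0.301121 rad
φ₂ = arcsin(sin φ₁ cos δ + cos φ₁ sin δ cos θ)
   = arcsin(-0.46644·0.95500 + 0.88455·0.29659·-0.35511) = -32.58933°
λ₂ = λ₁ + atan2(sin θ sin δ cos φ₁, cos δ − sin φ₁ sin φ₂) = 55.04976°

55.050°E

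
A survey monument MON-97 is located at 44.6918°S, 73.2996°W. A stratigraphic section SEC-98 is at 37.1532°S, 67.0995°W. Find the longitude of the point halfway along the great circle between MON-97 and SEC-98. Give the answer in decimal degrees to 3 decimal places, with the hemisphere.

70.022°W

Bx = cos φ₂ cos Δλ = 0.792362,  By = cos φ₂ sin Δλ = 0.086079
φₘ = atan2(sin φ₁ + sin φ₂, √((cos φ₁ + Bx)² + By²)) = -40.96390°
λₘ = λ₁ + atan2(By, cos φ₁ + Bx) = -70.02232°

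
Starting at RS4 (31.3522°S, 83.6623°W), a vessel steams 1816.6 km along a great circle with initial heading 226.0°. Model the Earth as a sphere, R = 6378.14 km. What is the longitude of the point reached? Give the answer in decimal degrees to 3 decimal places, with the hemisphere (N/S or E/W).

99.384°W

δ = d/R = 1816.6/6378.14 = 0.284817 rad
φ₂ = arcsin(sin φ₁ cos δ + cos φ₁ sin δ cos θ)
   = arcsin(-0.52030·0.95971 + 0.85399·0.28098·-0.69466) = -41.76080°
λ₂ = λ₁ + atan2(sin θ sin δ cos φ₁, cos δ − sin φ₁ sin φ₂) = -99.38397°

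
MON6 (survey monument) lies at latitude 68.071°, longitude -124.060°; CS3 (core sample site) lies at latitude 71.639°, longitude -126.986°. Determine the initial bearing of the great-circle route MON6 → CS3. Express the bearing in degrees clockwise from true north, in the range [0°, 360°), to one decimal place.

345.6°

Δλ = -2.9260°
y = sin Δλ · cos φ₂ = -0.016080
x = cos φ₁ sin φ₂ − sin φ₁ cos φ₂ cos Δλ = 0.062614
θ = atan2(y, x) = -14.4027° → 345.5973° (mod 360°)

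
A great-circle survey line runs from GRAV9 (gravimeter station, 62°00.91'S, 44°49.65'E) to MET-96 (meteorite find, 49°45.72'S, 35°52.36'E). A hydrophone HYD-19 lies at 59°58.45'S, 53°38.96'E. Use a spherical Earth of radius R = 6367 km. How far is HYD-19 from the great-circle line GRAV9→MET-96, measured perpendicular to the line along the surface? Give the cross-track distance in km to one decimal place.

524.5 km

GRAV9: φ = -62.01517°, λ = +44.82750°
MET-96: φ = -49.76200°, λ = +35.87267°
HYD-19: φ = -59.97417°, λ = +53.64933°
δ₁₃ = central angle GRAV9→HYD-19 = 0.082632 rad  (haversine)
θ₁₃ = bearing GRAV9→HYD-19 = 68.398°,  θ₁₂ = bearing GRAV9→MET-96 = 333.904°
dₓₜ = R·arcsin(sin δ₁₃ · sin(θ₁₃ − θ₁₂)) = 6367·arcsin(0.08254·sin(-265.506°)) = 524.499 km
|dₓₜ| = 524.499 km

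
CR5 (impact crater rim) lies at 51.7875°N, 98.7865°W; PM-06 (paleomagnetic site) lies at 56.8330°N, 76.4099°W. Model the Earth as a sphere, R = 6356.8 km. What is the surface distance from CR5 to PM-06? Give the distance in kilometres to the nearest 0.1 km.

1544.1 km

Δφ = 5.0455°,  Δλ = 22.3766°
a = sin²(Δφ/2) + cos φ₁ cos φ₂ sin²(Δλ/2) = 0.014678
c = 2·arcsin(√a) = 0.242906 rad = 13.9175°
d = R·c = 6356.8 × 0.242906 = 1544.1 km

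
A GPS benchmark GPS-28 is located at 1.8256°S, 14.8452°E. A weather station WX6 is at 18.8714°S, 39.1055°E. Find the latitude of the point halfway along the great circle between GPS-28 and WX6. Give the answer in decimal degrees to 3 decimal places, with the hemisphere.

10.579°S

Bx = cos φ₂ cos Δλ = 0.862682,  By = cos φ₂ sin Δλ = 0.388797
φₘ = atan2(sin φ₁ + sin φ₂, √((cos φ₁ + Bx)² + By²)) = -10.57937°
λₘ = λ₁ + atan2(By, cos φ₁ + Bx) = 26.63836°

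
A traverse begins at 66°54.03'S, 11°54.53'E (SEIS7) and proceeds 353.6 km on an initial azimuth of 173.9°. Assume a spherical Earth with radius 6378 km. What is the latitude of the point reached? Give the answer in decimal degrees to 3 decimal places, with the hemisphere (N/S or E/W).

SEIS7: φ = -66.90050°, λ = +11.90883°
δ = d/R = 353.6/6378 = 0.055441 rad
φ₂ = arcsin(sin φ₁ cos δ + cos φ₁ sin δ cos θ)
   = arcsin(-0.91982·0.99846 + 0.39233·0.05541·-0.99434) = -70.05632°
λ₂ = λ₁ + atan2(sin θ sin δ cos φ₁, cos δ − sin φ₁ sin φ₂) = 12.89798°

70.056°S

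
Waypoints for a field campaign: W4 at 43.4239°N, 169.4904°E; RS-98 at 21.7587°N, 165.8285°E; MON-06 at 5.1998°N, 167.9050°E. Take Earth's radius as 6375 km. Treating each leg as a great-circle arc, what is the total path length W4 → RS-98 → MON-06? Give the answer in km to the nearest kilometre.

4290 km

W4→RS-98: c = 0.381842 rad, d = 2434.24 km
RS-98→MON-06: c = 0.291131 rad, d = 1855.96 km
Total = 2434.24 + 1855.96 = 4290.20 km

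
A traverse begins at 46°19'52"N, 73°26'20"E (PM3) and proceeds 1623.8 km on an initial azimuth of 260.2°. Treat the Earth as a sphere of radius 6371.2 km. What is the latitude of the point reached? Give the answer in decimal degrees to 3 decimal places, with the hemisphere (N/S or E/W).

PM3: φ = +46.33111°, λ = +73.43889°
δ = d/R = 1623.8/6371.2 = 0.254866 rad
φ₂ = arcsin(sin φ₁ cos δ + cos φ₁ sin δ cos θ)
   = arcsin(0.72334·0.96770 + 0.69049·0.25212·-0.17021) = 42.09374°
λ₂ = λ₁ + atan2(sin θ sin δ cos φ₁, cos δ − sin φ₁ sin φ₂) = 53.87864°

42.094°N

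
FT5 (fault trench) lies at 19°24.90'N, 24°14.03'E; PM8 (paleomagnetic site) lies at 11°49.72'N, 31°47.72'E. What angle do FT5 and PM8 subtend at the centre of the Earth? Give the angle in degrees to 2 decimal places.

FT5: φ = +19.41500°, λ = +24.23383°
PM8: φ = +11.82867°, λ = +31.79533°
Δφ = -7.5863°,  Δλ = 7.5615°
a = sin²(Δφ/2) + cos φ₁ cos φ₂ sin²(Δλ/2) = 0.008390
c = 2·arcsin(√a) = 0.183452 rad = 10.5110°

10.51°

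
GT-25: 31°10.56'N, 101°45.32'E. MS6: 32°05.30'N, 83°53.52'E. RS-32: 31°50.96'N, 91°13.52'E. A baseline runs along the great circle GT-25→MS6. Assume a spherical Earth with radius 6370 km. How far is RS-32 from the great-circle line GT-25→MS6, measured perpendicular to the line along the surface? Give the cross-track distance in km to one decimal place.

18.8 km

GT-25: φ = +31.17600°, λ = +101.75533°
MS6: φ = +32.08833°, λ = +83.89200°
RS-32: φ = +31.84933°, λ = +91.22533°
δ₁₃ = central angle GT-25→RS-32 = 0.157058 rad  (haversine)
θ₁₃ = bearing GT-25→RS-32 = 277.035°,  θ₁₂ = bearing GT-25→MS6 = 278.117°
dₓₜ = R·arcsin(sin δ₁₃ · sin(θ₁₃ − θ₁₂)) = 6370·arcsin(0.15641·sin(-1.082°)) = -18.815 km
|dₓₜ| = 18.815 km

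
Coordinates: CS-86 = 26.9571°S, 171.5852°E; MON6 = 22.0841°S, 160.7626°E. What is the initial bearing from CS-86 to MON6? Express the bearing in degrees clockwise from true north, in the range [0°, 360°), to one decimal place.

Δλ = -10.8226°
y = sin Δλ · cos φ₂ = -0.173993
x = cos φ₁ sin φ₂ − sin φ₁ cos φ₂ cos Δλ = 0.077476
θ = atan2(y, x) = -65.9975° → 294.0025° (mod 360°)

294.0°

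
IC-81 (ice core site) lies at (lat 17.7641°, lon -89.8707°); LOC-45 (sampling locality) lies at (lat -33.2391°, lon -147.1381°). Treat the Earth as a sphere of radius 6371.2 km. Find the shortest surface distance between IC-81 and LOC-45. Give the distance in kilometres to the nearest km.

8309 km

Δφ = -51.0032°,  Δλ = -57.2674°
a = sin²(Δφ/2) + cos φ₁ cos φ₂ sin²(Δλ/2) = 0.368273
c = 2·arcsin(√a) = 1.304195 rad = 74.7249°
d = R·c = 6371.2 × 1.304195 = 8309.3 km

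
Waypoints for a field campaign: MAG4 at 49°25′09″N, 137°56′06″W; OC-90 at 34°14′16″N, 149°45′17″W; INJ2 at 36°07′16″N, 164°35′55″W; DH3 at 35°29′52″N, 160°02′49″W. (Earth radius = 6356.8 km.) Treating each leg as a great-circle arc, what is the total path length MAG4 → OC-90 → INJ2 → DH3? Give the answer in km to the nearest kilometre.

3718 km

MAG4: φ = +49.41917°, λ = -137.93500°
OC-90: φ = +34.23778°, λ = -149.75472°
INJ2: φ = +36.12111°, λ = -164.59861°
DH3: φ = +35.49778°, λ = -160.04694°
MAG4→OC-90: c = 0.305493 rad, d = 1941.96 km
OC-90→INJ2: c = 0.214073 rad, d = 1360.82 km
INJ2→DH3: c = 0.065330 rad, d = 415.29 km
Total = 1941.96 + 1360.82 + 415.29 = 3718.07 km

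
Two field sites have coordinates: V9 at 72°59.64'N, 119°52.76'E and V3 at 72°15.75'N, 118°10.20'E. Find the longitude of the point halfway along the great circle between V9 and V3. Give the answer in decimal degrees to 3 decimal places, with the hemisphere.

119.007°E

V9: φ = +72.99400°, λ = +119.87933°
V3: φ = +72.26250°, λ = +118.17000°
Bx = cos φ₂ cos Δλ = 0.304521,  By = cos φ₂ sin Δλ = -0.009088
φₘ = atan2(sin φ₁ + sin φ₂, √((cos φ₁ + Bx)² + By²)) = 72.63007°
λₘ = λ₁ + atan2(By, cos φ₁ + Bx) = 119.00723°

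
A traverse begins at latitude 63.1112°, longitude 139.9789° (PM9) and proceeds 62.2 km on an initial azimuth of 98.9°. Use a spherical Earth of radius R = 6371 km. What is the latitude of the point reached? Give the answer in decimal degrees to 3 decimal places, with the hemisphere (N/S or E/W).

63.019°N

δ = d/R = 62.2/6371 = 0.009763 rad
φ₂ = arcsin(sin φ₁ cos δ + cos φ₁ sin δ cos θ)
   = arcsin(0.89189·0.99995 + 0.45226·0.00976·-0.15471) = 63.01942°
λ₂ = λ₁ + atan2(sin θ sin δ cos φ₁, cos δ − sin φ₁ sin φ₂) = 141.19708°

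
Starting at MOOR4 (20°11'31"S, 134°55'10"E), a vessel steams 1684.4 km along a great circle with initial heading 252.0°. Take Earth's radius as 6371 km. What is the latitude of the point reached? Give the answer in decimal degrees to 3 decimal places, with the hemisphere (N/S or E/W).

MOOR4: φ = -20.19194°, λ = +134.91944°
δ = d/R = 1684.4/6371 = 0.264385 rad
φ₂ = arcsin(sin φ₁ cos δ + cos φ₁ sin δ cos θ)
   = arcsin(-0.34517·0.96525 + 0.93854·0.26132·-0.30902) = -24.13959°
λ₂ = λ₁ + atan2(sin θ sin δ cos φ₁, cos δ − sin φ₁ sin φ₂) = 119.11575°

24.140°S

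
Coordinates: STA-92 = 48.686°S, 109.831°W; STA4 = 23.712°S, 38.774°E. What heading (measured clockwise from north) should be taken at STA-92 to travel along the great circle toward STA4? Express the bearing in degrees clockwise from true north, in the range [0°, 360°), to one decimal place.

150.8°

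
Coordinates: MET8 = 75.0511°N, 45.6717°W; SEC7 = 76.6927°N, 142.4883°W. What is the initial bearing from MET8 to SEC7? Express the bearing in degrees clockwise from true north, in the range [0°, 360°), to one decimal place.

320.5°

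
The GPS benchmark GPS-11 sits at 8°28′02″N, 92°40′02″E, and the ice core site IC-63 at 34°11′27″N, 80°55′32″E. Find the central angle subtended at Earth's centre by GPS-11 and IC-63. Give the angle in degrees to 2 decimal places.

27.90°

GPS-11: φ = +8.46722°, λ = +92.66722°
IC-63: φ = +34.19083°, λ = +80.92556°
Δφ = 25.7236°,  Δλ = -11.7417°
a = sin²(Δφ/2) + cos φ₁ cos φ₂ sin²(Δλ/2) = 0.058111
c = 2·arcsin(√a) = 0.486920 rad = 27.8984°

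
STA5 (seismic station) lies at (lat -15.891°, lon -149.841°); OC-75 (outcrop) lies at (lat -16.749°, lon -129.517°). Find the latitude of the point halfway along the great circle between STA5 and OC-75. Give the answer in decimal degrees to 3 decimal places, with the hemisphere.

16.566°S

Bx = cos φ₂ cos Δλ = 0.897961,  By = cos φ₂ sin Δλ = 0.332594
φₘ = atan2(sin φ₁ + sin φ₂, √((cos φ₁ + Bx)² + By²)) = -16.56594°
λₘ = λ₁ + atan2(By, cos φ₁ + Bx) = -139.70152°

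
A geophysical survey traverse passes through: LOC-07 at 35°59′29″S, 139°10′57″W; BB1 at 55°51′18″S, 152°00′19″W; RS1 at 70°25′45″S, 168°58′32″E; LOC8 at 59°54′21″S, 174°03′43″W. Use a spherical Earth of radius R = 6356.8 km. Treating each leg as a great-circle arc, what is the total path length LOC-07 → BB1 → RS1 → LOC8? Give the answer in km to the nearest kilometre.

6269 km

LOC-07: φ = -35.99139°, λ = -139.18250°
BB1: φ = -55.85500°, λ = -152.00528°
RS1: φ = -70.42917°, λ = +168.97556°
LOC8: φ = -59.90583°, λ = -174.06194°
LOC-07→BB1: c = 0.378613 rad, d = 2406.76 km
BB1→RS1: c = 0.387430 rad, d = 2462.82 km
RS1→LOC8: c = 0.220109 rad, d = 1399.19 km
Total = 2406.76 + 2462.82 + 1399.19 = 6268.77 km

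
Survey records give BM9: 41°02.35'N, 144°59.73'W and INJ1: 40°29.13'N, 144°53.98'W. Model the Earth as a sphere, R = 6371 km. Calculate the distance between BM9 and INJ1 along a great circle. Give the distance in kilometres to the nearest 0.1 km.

62.1 km

BM9: φ = +41.03917°, λ = -144.99550°
INJ1: φ = +40.48550°, λ = -144.89967°
Δφ = -0.5537°,  Δλ = 0.0958°
a = sin²(Δφ/2) + cos φ₁ cos φ₂ sin²(Δλ/2) = 0.000024
c = 2·arcsin(√a) = 0.009746 rad = 0.5584°
d = R·c = 6371 × 0.009746 = 62.1 km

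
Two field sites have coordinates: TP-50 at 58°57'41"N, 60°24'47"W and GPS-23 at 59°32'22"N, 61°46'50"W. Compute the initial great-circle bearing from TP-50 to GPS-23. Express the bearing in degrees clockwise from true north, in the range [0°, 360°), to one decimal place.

TP-50: φ = +58.96139°, λ = -60.41306°
GPS-23: φ = +59.53944°, λ = -61.78056°
Δλ = -1.3675°
y = sin Δλ · cos φ₂ = -0.012098
x = cos φ₁ sin φ₂ − sin φ₁ cos φ₂ cos Δλ = 0.010213
θ = atan2(y, x) = -49.8314° → 310.1686° (mod 360°)

310.2°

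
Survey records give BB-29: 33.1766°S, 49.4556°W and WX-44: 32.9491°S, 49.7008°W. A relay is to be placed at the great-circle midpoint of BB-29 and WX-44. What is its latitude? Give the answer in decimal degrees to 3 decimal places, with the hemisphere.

Bx = cos φ₂ cos Δλ = 0.839146,  By = cos φ₂ sin Δλ = -0.003591
φₘ = atan2(sin φ₁ + sin φ₂, √((cos φ₁ + Bx)² + By²)) = -33.06291°
λₘ = λ₁ + atan2(By, cos φ₁ + Bx) = -49.57836°

33.063°S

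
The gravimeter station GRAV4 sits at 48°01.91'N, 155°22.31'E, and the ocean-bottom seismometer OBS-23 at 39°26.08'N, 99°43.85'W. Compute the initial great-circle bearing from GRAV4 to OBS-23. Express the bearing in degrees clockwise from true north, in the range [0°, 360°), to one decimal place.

52.5°

GRAV4: φ = +48.03183°, λ = +155.37183°
OBS-23: φ = +39.43467°, λ = -99.73083°
Δλ = 104.8973°
y = sin Δλ · cos φ₂ = 0.746389
x = cos φ₁ sin φ₂ − sin φ₁ cos φ₂ cos Δλ = 0.572402
θ = atan2(y, x) = 52.5156° → 52.5156° (mod 360°)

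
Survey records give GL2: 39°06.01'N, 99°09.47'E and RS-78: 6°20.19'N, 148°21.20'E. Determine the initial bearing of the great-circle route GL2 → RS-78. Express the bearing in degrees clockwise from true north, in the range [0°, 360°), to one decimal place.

GL2: φ = +39.10017°, λ = +99.15783°
RS-78: φ = +6.33650°, λ = +148.35333°
Δλ = 49.1955°
y = sin Δλ · cos φ₂ = 0.752319
x = cos φ₁ sin φ₂ − sin φ₁ cos φ₂ cos Δλ = -0.323968
θ = atan2(y, x) = 113.2979° → 113.2979° (mod 360°)

113.3°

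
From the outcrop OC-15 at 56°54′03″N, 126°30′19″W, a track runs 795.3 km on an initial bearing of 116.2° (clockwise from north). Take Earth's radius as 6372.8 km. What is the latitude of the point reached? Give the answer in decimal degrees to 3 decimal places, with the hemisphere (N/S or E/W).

OC-15: φ = +56.90083°, λ = -126.50528°
δ = d/R = 795.3/6372.8 = 0.124796 rad
φ₂ = arcsin(sin φ₁ cos δ + cos φ₁ sin δ cos θ)
   = arcsin(0.83773·0.99222 + 0.54609·0.12447·-0.44151) = 53.24496°
λ₂ = λ₁ + atan2(sin θ sin δ cos φ₁, cos δ − sin φ₁ sin φ₂) = -115.74857°

53.245°N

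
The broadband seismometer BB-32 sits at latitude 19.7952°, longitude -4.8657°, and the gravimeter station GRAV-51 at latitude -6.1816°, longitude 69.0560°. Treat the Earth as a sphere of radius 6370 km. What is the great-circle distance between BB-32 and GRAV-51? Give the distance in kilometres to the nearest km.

Δφ = -25.9768°,  Δλ = 73.9217°
a = sin²(Δφ/2) + cos φ₁ cos φ₂ sin²(Δλ/2) = 0.388698
c = 2·arcsin(√a) = 1.346312 rad = 77.1380°
d = R·c = 6370 × 1.346312 = 8576.0 km

8576 km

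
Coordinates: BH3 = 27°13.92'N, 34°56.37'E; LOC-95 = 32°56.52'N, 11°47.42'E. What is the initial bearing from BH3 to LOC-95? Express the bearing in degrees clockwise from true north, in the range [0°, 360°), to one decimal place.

BH3: φ = +27.23200°, λ = +34.93950°
LOC-95: φ = +32.94200°, λ = +11.79033°
Δλ = -23.1492°
y = sin Δλ · cos φ₂ = -0.329920
x = cos φ₁ sin φ₂ − sin φ₁ cos φ₂ cos Δλ = 0.130413
θ = atan2(y, x) = -68.4317° → 291.5683° (mod 360°)

291.6°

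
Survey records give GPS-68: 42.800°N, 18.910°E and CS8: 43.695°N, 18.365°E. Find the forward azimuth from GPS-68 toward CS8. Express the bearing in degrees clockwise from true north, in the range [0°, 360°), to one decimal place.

336.3°

Δλ = -0.5450°
y = sin Δλ · cos φ₂ = -0.006877
x = cos φ₁ sin φ₂ − sin φ₁ cos φ₂ cos Δλ = 0.015642
θ = atan2(y, x) = -23.7334° → 336.2666° (mod 360°)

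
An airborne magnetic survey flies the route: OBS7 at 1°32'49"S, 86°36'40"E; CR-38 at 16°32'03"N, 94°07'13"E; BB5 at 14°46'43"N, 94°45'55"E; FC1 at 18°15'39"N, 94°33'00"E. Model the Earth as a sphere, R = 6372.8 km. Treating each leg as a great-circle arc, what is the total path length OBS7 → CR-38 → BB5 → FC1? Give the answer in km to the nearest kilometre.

2769 km

OBS7: φ = -1.54694°, λ = +86.61111°
CR-38: φ = +16.53417°, λ = +94.12028°
BB5: φ = +14.77861°, λ = +94.76528°
FC1: φ = +18.26083°, λ = +94.55000°
OBS7→CR-38: c = 0.341063 rad, d = 2173.53 km
CR-38→BB5: c = 0.032501 rad, d = 207.12 km
BB5→FC1: c = 0.060883 rad, d = 387.99 km
Total = 2173.53 + 207.12 + 387.99 = 2768.64 km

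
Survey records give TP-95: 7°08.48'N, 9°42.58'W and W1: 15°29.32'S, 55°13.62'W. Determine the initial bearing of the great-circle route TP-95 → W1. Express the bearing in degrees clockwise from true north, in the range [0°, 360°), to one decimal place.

243.1°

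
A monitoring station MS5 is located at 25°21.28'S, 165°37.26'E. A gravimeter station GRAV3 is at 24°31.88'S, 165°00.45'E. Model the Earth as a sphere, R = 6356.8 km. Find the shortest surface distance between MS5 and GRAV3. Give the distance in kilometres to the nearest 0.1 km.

110.2 km

MS5: φ = -25.35467°, λ = +165.62100°
GRAV3: φ = -24.53133°, λ = +165.00750°
Δφ = 0.8233°,  Δλ = -0.6135°
a = sin²(Δφ/2) + cos φ₁ cos φ₂ sin²(Δλ/2) = 0.000075
c = 2·arcsin(√a) = 0.017342 rad = 0.9936°
d = R·c = 6356.8 × 0.017342 = 110.2 km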